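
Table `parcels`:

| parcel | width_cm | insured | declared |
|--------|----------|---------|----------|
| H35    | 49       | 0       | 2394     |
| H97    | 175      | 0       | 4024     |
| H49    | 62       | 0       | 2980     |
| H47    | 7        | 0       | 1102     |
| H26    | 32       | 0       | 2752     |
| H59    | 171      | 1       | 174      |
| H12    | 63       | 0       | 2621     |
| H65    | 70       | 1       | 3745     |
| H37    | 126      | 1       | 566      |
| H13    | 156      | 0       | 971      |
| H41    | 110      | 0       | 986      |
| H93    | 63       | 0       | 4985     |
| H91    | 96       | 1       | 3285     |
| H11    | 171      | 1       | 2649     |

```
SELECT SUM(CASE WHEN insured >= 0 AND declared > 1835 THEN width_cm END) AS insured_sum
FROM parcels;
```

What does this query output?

parcel=H35: ✓ → 49
parcel=H97: ✓ → 175
parcel=H49: ✓ → 62
parcel=H47: ✗
parcel=H26: ✓ → 32
parcel=H59: ✗
parcel=H12: ✓ → 63
parcel=H65: ✓ → 70
parcel=H37: ✗
parcel=H13: ✗
parcel=H41: ✗
parcel=H93: ✓ → 63
parcel=H91: ✓ → 96
parcel=H11: ✓ → 171
insured_sum = 49 + 175 + 62 + 32 + 63 + 70 + 63 + 96 + 171 = 781

781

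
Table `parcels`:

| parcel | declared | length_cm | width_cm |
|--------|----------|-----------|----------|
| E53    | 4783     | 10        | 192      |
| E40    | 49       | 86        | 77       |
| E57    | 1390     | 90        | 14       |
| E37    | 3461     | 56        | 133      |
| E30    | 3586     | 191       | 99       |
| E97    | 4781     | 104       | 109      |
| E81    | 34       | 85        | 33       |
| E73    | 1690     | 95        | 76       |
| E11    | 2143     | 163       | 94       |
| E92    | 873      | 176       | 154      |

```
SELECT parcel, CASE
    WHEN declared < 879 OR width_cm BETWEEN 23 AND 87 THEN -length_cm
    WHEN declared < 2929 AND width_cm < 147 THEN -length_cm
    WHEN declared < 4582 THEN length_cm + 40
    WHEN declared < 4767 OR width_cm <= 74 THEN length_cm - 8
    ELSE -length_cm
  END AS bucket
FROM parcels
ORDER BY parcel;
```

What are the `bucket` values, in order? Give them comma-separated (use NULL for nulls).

parcel=E11: declared < 2929 AND width_cm < 147 → -163
parcel=E30: declared < 4582 → 231
parcel=E37: declared < 4582 → 96
parcel=E40: declared < 879 OR width_cm BETWEEN 23 AND 87 → -86
parcel=E53: ELSE → -10
parcel=E57: declared < 2929 AND width_cm < 147 → -90
parcel=E73: declared < 879 OR width_cm BETWEEN 23 AND 87 → -95
parcel=E81: declared < 879 OR width_cm BETWEEN 23 AND 87 → -85
parcel=E92: declared < 879 OR width_cm BETWEEN 23 AND 87 → -176
parcel=E97: ELSE → -104

-163, 231, 96, -86, -10, -90, -95, -85, -176, -104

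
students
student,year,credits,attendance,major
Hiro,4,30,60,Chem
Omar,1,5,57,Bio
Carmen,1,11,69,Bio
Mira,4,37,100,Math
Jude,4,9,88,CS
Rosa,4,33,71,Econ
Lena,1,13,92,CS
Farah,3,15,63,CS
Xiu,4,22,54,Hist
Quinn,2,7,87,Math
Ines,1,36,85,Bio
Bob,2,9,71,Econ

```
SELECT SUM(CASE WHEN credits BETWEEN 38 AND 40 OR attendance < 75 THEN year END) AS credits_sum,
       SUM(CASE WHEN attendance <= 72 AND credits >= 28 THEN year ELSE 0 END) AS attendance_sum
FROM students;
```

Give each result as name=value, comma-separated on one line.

credits_sum=19, attendance_sum=8

[credits_sum: credits BETWEEN 38 AND 40 OR attendance < 75]
student=Hiro: ✓ → 4
student=Omar: ✓ → 1
student=Carmen: ✓ → 1
student=Mira: ✗
student=Jude: ✗
student=Rosa: ✓ → 4
student=Lena: ✗
student=Farah: ✓ → 3
student=Xiu: ✓ → 4
student=Quinn: ✗
student=Ines: ✗
student=Bob: ✓ → 2
credits_sum = 4 + 1 + 1 + 4 + 3 + 4 + 2 = 19
—
[attendance_sum: attendance <= 72 AND credits >= 28]
student=Hiro: ✓ → 4
student=Omar: ✗
student=Carmen: ✗
student=Mira: ✗
student=Jude: ✗
student=Rosa: ✓ → 4
student=Lena: ✗
student=Farah: ✗
student=Xiu: ✗
student=Quinn: ✗
student=Ines: ✗
student=Bob: ✗
attendance_sum = 4 + 4 = 8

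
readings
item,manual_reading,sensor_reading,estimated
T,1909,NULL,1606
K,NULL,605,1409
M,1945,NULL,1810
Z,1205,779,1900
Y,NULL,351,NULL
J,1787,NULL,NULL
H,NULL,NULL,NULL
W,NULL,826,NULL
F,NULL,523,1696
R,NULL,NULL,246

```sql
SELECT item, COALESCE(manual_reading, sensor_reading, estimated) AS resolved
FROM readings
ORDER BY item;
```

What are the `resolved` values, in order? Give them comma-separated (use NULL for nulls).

item=F: manual_reading=NULL, sensor_reading=523 → 523
item=H: manual_reading=NULL, sensor_reading=NULL, estimated=NULL (all NULL) → NULL
item=J: manual_reading=1787 → 1787
item=K: manual_reading=NULL, sensor_reading=605 → 605
item=M: manual_reading=1945 → 1945
item=R: manual_reading=NULL, sensor_reading=NULL, estimated=246 → 246
item=T: manual_reading=1909 → 1909
item=W: manual_reading=NULL, sensor_reading=826 → 826
item=Y: manual_reading=NULL, sensor_reading=351 → 351
item=Z: manual_reading=1205 → 1205

523, NULL, 1787, 605, 1945, 246, 1909, 826, 351, 1205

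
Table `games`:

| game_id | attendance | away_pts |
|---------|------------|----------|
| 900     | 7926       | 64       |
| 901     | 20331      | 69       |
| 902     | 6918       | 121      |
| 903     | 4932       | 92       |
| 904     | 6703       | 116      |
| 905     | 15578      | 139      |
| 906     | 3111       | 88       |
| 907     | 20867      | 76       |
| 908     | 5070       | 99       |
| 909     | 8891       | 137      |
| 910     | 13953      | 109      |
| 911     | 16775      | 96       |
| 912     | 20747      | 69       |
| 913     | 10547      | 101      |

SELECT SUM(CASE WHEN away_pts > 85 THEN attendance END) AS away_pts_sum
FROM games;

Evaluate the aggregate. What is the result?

92478

game_id=900: ✗
game_id=901: ✗
game_id=902: ✓ → 6918
game_id=903: ✓ → 4932
game_id=904: ✓ → 6703
game_id=905: ✓ → 15578
game_id=906: ✓ → 3111
game_id=907: ✗
game_id=908: ✓ → 5070
game_id=909: ✓ → 8891
game_id=910: ✓ → 13953
game_id=911: ✓ → 16775
game_id=912: ✗
game_id=913: ✓ → 10547
away_pts_sum = 6918 + 4932 + 6703 + 15578 + 3111 + 5070 + 8891 + 13953 + 16775 + 10547 = 92478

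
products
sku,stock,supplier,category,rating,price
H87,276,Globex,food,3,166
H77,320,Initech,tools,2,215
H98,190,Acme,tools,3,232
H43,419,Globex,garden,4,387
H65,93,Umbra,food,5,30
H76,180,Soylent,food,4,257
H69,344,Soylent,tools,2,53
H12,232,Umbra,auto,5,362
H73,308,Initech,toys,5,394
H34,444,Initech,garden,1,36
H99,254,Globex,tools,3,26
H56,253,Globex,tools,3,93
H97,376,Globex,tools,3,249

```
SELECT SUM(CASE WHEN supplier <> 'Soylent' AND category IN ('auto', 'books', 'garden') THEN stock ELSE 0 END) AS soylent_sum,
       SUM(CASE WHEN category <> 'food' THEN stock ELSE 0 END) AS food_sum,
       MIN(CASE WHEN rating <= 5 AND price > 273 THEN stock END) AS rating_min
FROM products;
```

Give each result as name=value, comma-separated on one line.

soylent_sum=1095, food_sum=3140, rating_min=232

[soylent_sum: supplier <> 'Soylent' AND category IN ('auto', 'books', 'garden')]
sku=H87: ✗
sku=H77: ✗
sku=H98: ✗
sku=H43: ✓ → 419
sku=H65: ✗
sku=H76: ✗
sku=H69: ✗
sku=H12: ✓ → 232
sku=H73: ✗
sku=H34: ✓ → 444
sku=H99: ✗
sku=H56: ✗
sku=H97: ✗
soylent_sum = 419 + 232 + 444 = 1095
—
[food_sum: category <> 'food']
sku=H87: ✗
sku=H77: ✓ → 320
sku=H98: ✓ → 190
sku=H43: ✓ → 419
sku=H65: ✗
sku=H76: ✗
sku=H69: ✓ → 344
sku=H12: ✓ → 232
sku=H73: ✓ → 308
sku=H34: ✓ → 444
sku=H99: ✓ → 254
sku=H56: ✓ → 253
sku=H97: ✓ → 376
food_sum = 320 + 190 + 419 + 344 + 232 + 308 + 444 + 254 + 253 + 376 = 3140
—
[rating_min: rating <= 5 AND price > 273]
sku=H87: ✗
sku=H77: ✗
sku=H98: ✗
sku=H43: ✓ → 419
sku=H65: ✗
sku=H76: ✗
sku=H69: ✗
sku=H12: ✓ → 232
sku=H73: ✓ → 308
sku=H34: ✗
sku=H99: ✗
sku=H56: ✗
sku=H97: ✗
rating_min = MIN(419, 232, 308) = 232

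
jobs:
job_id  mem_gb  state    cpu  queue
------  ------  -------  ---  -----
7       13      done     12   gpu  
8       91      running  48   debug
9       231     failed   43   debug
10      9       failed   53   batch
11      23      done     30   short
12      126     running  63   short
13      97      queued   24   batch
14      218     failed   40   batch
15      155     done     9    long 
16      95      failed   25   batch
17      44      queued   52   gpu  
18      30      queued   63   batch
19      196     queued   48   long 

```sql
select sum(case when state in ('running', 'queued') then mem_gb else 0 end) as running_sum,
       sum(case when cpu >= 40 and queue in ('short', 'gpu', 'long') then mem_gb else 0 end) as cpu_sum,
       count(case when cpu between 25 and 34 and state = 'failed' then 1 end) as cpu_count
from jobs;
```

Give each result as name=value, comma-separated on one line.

running_sum=584, cpu_sum=366, cpu_count=1

[running_sum: state in ('running', 'queued')]
job_id=7: ✗
job_id=8: ✓ → 91
job_id=9: ✗
job_id=10: ✗
job_id=11: ✗
job_id=12: ✓ → 126
job_id=13: ✓ → 97
job_id=14: ✗
job_id=15: ✗
job_id=16: ✗
job_id=17: ✓ → 44
job_id=18: ✓ → 30
job_id=19: ✓ → 196
running_sum = 91 + 126 + 97 + 44 + 30 + 196 = 584
—
[cpu_sum: cpu >= 40 and queue in ('short', 'gpu', 'long')]
job_id=7: ✗
job_id=8: ✗
job_id=9: ✗
job_id=10: ✗
job_id=11: ✗
job_id=12: ✓ → 126
job_id=13: ✗
job_id=14: ✗
job_id=15: ✗
job_id=16: ✗
job_id=17: ✓ → 44
job_id=18: ✗
job_id=19: ✓ → 196
cpu_sum = 126 + 44 + 196 = 366
—
[cpu_count: cpu between 25 and 34 and state = 'failed']
job_id=7: ✗
job_id=8: ✗
job_id=9: ✗
job_id=10: ✗
job_id=11: ✗
job_id=12: ✗
job_id=13: ✗
job_id=14: ✗
job_id=15: ✗
job_id=16: ✓ → 1
job_id=17: ✗
job_id=18: ✗
job_id=19: ✗
cpu_count = COUNT(1) = 1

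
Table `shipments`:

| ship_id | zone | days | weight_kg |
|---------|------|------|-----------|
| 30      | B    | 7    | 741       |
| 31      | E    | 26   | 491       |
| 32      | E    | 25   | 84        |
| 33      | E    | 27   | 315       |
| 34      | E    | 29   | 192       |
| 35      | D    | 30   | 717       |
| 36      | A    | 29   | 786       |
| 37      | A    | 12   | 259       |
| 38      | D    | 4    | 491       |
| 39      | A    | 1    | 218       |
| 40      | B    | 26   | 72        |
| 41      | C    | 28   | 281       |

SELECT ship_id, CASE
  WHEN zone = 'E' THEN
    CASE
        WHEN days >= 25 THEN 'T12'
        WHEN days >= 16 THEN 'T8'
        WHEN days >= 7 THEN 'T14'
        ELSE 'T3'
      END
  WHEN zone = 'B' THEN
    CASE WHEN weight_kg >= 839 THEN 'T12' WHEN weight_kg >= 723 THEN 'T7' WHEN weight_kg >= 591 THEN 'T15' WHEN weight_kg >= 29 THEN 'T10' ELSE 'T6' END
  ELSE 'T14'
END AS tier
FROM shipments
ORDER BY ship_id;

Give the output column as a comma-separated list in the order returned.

ship_id=30: zone='B' → inner[weight_kg >= 723] → T7
ship_id=31: zone='E' → inner[days >= 25] → T12
ship_id=32: zone='E' → inner[days >= 25] → T12
ship_id=33: zone='E' → inner[days >= 25] → T12
ship_id=34: zone='E' → inner[days >= 25] → T12
ship_id=35: zone='D' → outer ELSE → T14
ship_id=36: zone='A' → outer ELSE → T14
ship_id=37: zone='A' → outer ELSE → T14
ship_id=38: zone='D' → outer ELSE → T14
ship_id=39: zone='A' → outer ELSE → T14
ship_id=40: zone='B' → inner[weight_kg >= 29] → T10
ship_id=41: zone='C' → outer ELSE → T14

T7, T12, T12, T12, T12, T14, T14, T14, T14, T14, T10, T14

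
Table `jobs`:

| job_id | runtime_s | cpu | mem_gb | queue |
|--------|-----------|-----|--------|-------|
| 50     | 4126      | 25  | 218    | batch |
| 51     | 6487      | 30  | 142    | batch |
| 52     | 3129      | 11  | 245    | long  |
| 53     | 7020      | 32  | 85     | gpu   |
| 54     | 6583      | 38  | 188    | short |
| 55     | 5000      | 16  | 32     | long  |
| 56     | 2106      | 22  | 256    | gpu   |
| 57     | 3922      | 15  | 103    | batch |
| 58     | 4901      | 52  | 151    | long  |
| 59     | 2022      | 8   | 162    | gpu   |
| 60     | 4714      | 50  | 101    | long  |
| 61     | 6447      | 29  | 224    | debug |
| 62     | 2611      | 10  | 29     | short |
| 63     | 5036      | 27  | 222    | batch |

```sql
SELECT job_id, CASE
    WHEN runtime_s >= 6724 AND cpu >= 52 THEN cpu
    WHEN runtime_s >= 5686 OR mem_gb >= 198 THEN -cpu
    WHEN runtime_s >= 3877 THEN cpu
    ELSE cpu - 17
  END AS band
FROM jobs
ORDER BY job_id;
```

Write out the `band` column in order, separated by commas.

job_id=50: runtime_s >= 5686 OR mem_gb >= 198 → -25
job_id=51: runtime_s >= 5686 OR mem_gb >= 198 → -30
job_id=52: runtime_s >= 5686 OR mem_gb >= 198 → -11
job_id=53: runtime_s >= 5686 OR mem_gb >= 198 → -32
job_id=54: runtime_s >= 5686 OR mem_gb >= 198 → -38
job_id=55: runtime_s >= 3877 → 16
job_id=56: runtime_s >= 5686 OR mem_gb >= 198 → -22
job_id=57: runtime_s >= 3877 → 15
job_id=58: runtime_s >= 3877 → 52
job_id=59: ELSE → -9
job_id=60: runtime_s >= 3877 → 50
job_id=61: runtime_s >= 5686 OR mem_gb >= 198 → -29
job_id=62: ELSE → -7
job_id=63: runtime_s >= 5686 OR mem_gb >= 198 → -27

-25, -30, -11, -32, -38, 16, -22, 15, 52, -9, 50, -29, -7, -27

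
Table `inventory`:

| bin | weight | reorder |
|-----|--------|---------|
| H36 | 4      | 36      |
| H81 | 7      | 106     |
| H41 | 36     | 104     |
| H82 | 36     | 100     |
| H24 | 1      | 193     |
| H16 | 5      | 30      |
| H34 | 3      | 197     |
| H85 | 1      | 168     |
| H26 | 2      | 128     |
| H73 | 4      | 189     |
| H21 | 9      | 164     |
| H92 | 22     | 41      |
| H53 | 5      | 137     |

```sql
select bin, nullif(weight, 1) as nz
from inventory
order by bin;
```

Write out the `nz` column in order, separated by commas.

5, 9, NULL, 2, 3, 4, 36, 5, 4, 7, 36, NULL, 22

bin=H16: weight=5 vs 1: differ → 5
bin=H21: weight=9 vs 1: differ → 9
bin=H24: weight=1 vs 1: equal → NULL
bin=H26: weight=2 vs 1: differ → 2
bin=H34: weight=3 vs 1: differ → 3
bin=H36: weight=4 vs 1: differ → 4
bin=H41: weight=36 vs 1: differ → 36
bin=H53: weight=5 vs 1: differ → 5
bin=H73: weight=4 vs 1: differ → 4
bin=H81: weight=7 vs 1: differ → 7
bin=H82: weight=36 vs 1: differ → 36
bin=H85: weight=1 vs 1: equal → NULL
bin=H92: weight=22 vs 1: differ → 22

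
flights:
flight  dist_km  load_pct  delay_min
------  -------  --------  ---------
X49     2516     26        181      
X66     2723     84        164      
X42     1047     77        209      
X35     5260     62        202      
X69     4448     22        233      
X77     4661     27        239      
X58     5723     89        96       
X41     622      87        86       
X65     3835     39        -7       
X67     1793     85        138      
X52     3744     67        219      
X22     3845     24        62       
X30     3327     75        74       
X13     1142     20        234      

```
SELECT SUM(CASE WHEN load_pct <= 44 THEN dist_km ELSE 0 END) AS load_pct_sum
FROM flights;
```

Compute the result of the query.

flight=X49: ✓ → 2516
flight=X66: ✗
flight=X42: ✗
flight=X35: ✗
flight=X69: ✓ → 4448
flight=X77: ✓ → 4661
flight=X58: ✗
flight=X41: ✗
flight=X65: ✓ → 3835
flight=X67: ✗
flight=X52: ✗
flight=X22: ✓ → 3845
flight=X30: ✗
flight=X13: ✓ → 1142
load_pct_sum = 2516 + 4448 + 4661 + 3835 + 3845 + 1142 = 20447

20447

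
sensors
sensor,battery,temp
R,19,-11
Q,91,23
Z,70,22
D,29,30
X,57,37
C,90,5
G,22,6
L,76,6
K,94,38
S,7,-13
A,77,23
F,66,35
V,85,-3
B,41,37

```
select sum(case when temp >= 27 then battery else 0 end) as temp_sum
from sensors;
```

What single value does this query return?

sensor=R: ✗
sensor=Q: ✗
sensor=Z: ✗
sensor=D: ✓ → 29
sensor=X: ✓ → 57
sensor=C: ✗
sensor=G: ✗
sensor=L: ✗
sensor=K: ✓ → 94
sensor=S: ✗
sensor=A: ✗
sensor=F: ✓ → 66
sensor=V: ✗
sensor=B: ✓ → 41
temp_sum = 29 + 57 + 94 + 66 + 41 = 287

287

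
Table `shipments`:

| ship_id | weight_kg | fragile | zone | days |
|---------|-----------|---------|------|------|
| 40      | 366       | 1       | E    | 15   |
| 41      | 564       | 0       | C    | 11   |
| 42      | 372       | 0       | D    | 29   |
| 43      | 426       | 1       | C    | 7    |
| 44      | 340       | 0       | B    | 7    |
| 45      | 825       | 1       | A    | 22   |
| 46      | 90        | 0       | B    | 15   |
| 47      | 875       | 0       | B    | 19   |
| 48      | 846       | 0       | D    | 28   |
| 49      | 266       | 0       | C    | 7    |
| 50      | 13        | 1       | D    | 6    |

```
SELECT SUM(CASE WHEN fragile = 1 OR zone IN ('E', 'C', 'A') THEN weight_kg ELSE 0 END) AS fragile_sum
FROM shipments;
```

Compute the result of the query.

2460

ship_id=40: ✓ → 366
ship_id=41: ✓ → 564
ship_id=42: ✗
ship_id=43: ✓ → 426
ship_id=44: ✗
ship_id=45: ✓ → 825
ship_id=46: ✗
ship_id=47: ✗
ship_id=48: ✗
ship_id=49: ✓ → 266
ship_id=50: ✓ → 13
fragile_sum = 366 + 564 + 426 + 825 + 266 + 13 = 2460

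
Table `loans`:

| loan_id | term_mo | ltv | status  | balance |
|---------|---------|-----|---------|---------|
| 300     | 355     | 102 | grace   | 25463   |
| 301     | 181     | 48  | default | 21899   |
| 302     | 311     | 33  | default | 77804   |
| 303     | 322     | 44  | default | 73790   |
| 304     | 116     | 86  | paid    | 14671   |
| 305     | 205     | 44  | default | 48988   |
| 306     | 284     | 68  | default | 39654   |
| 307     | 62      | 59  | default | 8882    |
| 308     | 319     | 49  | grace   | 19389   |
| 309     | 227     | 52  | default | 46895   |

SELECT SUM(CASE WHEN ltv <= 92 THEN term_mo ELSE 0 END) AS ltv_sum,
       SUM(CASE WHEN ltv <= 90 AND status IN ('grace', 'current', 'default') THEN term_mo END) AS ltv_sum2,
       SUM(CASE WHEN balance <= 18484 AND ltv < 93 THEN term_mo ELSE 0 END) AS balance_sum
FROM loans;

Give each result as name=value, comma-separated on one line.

ltv_sum=2027, ltv_sum2=1911, balance_sum=178

[ltv_sum: ltv <= 92]
loan_id=300: ✗
loan_id=301: ✓ → 181
loan_id=302: ✓ → 311
loan_id=303: ✓ → 322
loan_id=304: ✓ → 116
loan_id=305: ✓ → 205
loan_id=306: ✓ → 284
loan_id=307: ✓ → 62
loan_id=308: ✓ → 319
loan_id=309: ✓ → 227
ltv_sum = 181 + 311 + 322 + 116 + 205 + 284 + 62 + 319 + 227 = 2027
—
[ltv_sum2: ltv <= 90 AND status IN ('grace', 'current', 'default')]
loan_id=300: ✗
loan_id=301: ✓ → 181
loan_id=302: ✓ → 311
loan_id=303: ✓ → 322
loan_id=304: ✗
loan_id=305: ✓ → 205
loan_id=306: ✓ → 284
loan_id=307: ✓ → 62
loan_id=308: ✓ → 319
loan_id=309: ✓ → 227
ltv_sum2 = 181 + 311 + 322 + 205 + 284 + 62 + 319 + 227 = 1911
—
[balance_sum: balance <= 18484 AND ltv < 93]
loan_id=300: ✗
loan_id=301: ✗
loan_id=302: ✗
loan_id=303: ✗
loan_id=304: ✓ → 116
loan_id=305: ✗
loan_id=306: ✗
loan_id=307: ✓ → 62
loan_id=308: ✗
loan_id=309: ✗
balance_sum = 116 + 62 = 178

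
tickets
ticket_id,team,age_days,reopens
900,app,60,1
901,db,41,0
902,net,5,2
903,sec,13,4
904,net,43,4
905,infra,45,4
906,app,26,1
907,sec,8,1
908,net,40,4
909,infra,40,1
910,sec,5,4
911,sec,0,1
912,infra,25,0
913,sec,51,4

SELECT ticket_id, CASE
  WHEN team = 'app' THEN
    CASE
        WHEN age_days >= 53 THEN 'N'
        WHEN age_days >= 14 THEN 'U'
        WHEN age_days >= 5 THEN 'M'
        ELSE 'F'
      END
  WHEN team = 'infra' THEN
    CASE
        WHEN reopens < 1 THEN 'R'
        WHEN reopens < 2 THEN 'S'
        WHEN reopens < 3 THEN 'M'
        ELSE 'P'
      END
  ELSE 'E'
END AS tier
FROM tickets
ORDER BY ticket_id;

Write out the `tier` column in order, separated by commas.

ticket_id=900: team='app' → inner[age_days >= 53] → N
ticket_id=901: team='db' → outer ELSE → E
ticket_id=902: team='net' → outer ELSE → E
ticket_id=903: team='sec' → outer ELSE → E
ticket_id=904: team='net' → outer ELSE → E
ticket_id=905: team='infra' → inner[ELSE] → P
ticket_id=906: team='app' → inner[age_days >= 14] → U
ticket_id=907: team='sec' → outer ELSE → E
ticket_id=908: team='net' → outer ELSE → E
ticket_id=909: team='infra' → inner[reopens < 2] → S
ticket_id=910: team='sec' → outer ELSE → E
ticket_id=911: team='sec' → outer ELSE → E
ticket_id=912: team='infra' → inner[reopens < 1] → R
ticket_id=913: team='sec' → outer ELSE → E

N, E, E, E, E, P, U, E, E, S, E, E, R, E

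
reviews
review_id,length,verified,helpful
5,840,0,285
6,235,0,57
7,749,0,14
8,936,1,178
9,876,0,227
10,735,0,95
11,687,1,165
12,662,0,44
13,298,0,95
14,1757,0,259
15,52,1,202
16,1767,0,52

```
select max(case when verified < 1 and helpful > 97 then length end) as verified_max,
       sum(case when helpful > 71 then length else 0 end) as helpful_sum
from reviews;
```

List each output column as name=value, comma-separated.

verified_max=1757, helpful_sum=6181

[verified_max: verified < 1 and helpful > 97]
review_id=5: ✓ → 840
review_id=6: ✗
review_id=7: ✗
review_id=8: ✗
review_id=9: ✓ → 876
review_id=10: ✗
review_id=11: ✗
review_id=12: ✗
review_id=13: ✗
review_id=14: ✓ → 1757
review_id=15: ✗
review_id=16: ✗
verified_max = MAX(840, 876, 1757) = 1757
—
[helpful_sum: helpful > 71]
review_id=5: ✓ → 840
review_id=6: ✗
review_id=7: ✗
review_id=8: ✓ → 936
review_id=9: ✓ → 876
review_id=10: ✓ → 735
review_id=11: ✓ → 687
review_id=12: ✗
review_id=13: ✓ → 298
review_id=14: ✓ → 1757
review_id=15: ✓ → 52
review_id=16: ✗
helpful_sum = 840 + 936 + 876 + 735 + 687 + 298 + 1757 + 52 = 6181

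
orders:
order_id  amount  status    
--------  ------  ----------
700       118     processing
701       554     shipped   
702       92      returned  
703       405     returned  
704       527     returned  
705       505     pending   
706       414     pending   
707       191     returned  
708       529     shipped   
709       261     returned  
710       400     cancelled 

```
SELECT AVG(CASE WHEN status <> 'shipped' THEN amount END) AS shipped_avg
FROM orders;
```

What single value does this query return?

order_id=700: ✓ → 118
order_id=701: ✗
order_id=702: ✓ → 92
order_id=703: ✓ → 405
order_id=704: ✓ → 527
order_id=705: ✓ → 505
order_id=706: ✓ → 414
order_id=707: ✓ → 191
order_id=708: ✗
order_id=709: ✓ → 261
order_id=710: ✓ → 400
shipped_avg = (118 + 92 + 405 + 527 + 505 + 414 + 191 + 261 + 400) / 9 = 323.6666666667

323.6666666667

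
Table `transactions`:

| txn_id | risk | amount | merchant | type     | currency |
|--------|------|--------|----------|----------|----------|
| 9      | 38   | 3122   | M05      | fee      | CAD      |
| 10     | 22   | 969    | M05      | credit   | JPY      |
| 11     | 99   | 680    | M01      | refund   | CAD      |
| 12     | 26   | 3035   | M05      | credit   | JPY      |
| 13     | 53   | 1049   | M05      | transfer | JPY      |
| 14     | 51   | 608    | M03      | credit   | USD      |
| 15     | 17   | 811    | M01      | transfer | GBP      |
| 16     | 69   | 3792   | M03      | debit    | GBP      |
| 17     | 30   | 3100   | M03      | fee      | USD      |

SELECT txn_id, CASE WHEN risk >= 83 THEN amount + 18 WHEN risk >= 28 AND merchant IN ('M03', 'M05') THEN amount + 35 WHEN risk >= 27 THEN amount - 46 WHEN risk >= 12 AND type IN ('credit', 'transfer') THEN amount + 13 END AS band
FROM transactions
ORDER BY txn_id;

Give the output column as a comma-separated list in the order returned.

3157, 982, 698, 3048, 1084, 643, 824, 3827, 3135

txn_id=9: risk >= 28 AND merchant IN ('M03', 'M05') → 3157
txn_id=10: risk >= 12 AND type IN ('credit', 'transfer') → 982
txn_id=11: risk >= 83 → 698
txn_id=12: risk >= 12 AND type IN ('credit', 'transfer') → 3048
txn_id=13: risk >= 28 AND merchant IN ('M03', 'M05') → 1084
txn_id=14: risk >= 28 AND merchant IN ('M03', 'M05') → 643
txn_id=15: risk >= 12 AND type IN ('credit', 'transfer') → 824
txn_id=16: risk >= 28 AND merchant IN ('M03', 'M05') → 3827
txn_id=17: risk >= 28 AND merchant IN ('M03', 'M05') → 3135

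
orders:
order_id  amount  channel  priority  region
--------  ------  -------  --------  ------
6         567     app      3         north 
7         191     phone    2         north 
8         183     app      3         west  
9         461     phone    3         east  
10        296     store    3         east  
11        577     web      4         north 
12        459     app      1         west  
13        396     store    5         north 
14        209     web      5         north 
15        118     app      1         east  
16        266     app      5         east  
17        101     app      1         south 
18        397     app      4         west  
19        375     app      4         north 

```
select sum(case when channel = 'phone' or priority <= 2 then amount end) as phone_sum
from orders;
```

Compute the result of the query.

1330

order_id=6: ✗
order_id=7: ✓ → 191
order_id=8: ✗
order_id=9: ✓ → 461
order_id=10: ✗
order_id=11: ✗
order_id=12: ✓ → 459
order_id=13: ✗
order_id=14: ✗
order_id=15: ✓ → 118
order_id=16: ✗
order_id=17: ✓ → 101
order_id=18: ✗
order_id=19: ✗
phone_sum = 191 + 461 + 459 + 118 + 101 = 1330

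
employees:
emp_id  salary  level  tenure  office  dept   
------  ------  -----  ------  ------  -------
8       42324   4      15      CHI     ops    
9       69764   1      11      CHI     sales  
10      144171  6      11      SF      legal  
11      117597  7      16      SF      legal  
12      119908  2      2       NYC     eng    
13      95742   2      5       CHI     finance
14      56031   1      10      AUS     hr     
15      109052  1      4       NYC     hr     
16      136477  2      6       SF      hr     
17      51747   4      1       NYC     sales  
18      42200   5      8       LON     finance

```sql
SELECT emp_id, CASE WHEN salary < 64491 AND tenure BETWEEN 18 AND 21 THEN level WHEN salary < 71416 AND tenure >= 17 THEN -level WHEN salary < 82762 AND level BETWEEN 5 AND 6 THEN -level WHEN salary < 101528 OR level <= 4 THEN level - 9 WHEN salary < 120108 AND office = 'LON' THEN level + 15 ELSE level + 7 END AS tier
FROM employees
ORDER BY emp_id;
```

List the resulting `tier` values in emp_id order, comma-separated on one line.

emp_id=8: salary < 101528 OR level <= 4 → -5
emp_id=9: salary < 101528 OR level <= 4 → -8
emp_id=10: ELSE → 13
emp_id=11: ELSE → 14
emp_id=12: salary < 101528 OR level <= 4 → -7
emp_id=13: salary < 101528 OR level <= 4 → -7
emp_id=14: salary < 101528 OR level <= 4 → -8
emp_id=15: salary < 101528 OR level <= 4 → -8
emp_id=16: salary < 101528 OR level <= 4 → -7
emp_id=17: salary < 101528 OR level <= 4 → -5
emp_id=18: salary < 82762 AND level BETWEEN 5 AND 6 → -5

-5, -8, 13, 14, -7, -7, -8, -8, -7, -5, -5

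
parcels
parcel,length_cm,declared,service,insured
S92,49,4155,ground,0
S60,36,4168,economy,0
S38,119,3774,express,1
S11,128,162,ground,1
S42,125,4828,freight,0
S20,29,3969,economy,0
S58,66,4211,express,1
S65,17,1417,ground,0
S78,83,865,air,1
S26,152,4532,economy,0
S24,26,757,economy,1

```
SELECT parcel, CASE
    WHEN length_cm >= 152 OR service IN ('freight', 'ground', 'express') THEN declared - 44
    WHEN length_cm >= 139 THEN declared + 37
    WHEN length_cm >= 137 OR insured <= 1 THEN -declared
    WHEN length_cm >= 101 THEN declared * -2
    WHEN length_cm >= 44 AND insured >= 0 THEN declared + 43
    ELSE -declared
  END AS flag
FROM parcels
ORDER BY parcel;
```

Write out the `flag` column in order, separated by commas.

118, -3969, -757, 4488, 3730, 4784, 4167, -4168, 1373, -865, 4111

parcel=S11: length_cm >= 152 OR service IN ('freight', 'ground', 'express') → 118
parcel=S20: length_cm >= 137 OR insured <= 1 → -3969
parcel=S24: length_cm >= 137 OR insured <= 1 → -757
parcel=S26: length_cm >= 152 OR service IN ('freight', 'ground', 'express') → 4488
parcel=S38: length_cm >= 152 OR service IN ('freight', 'ground', 'express') → 3730
parcel=S42: length_cm >= 152 OR service IN ('freight', 'ground', 'express') → 4784
parcel=S58: length_cm >= 152 OR service IN ('freight', 'ground', 'express') → 4167
parcel=S60: length_cm >= 137 OR insured <= 1 → -4168
parcel=S65: length_cm >= 152 OR service IN ('freight', 'ground', 'express') → 1373
parcel=S78: length_cm >= 137 OR insured <= 1 → -865
parcel=S92: length_cm >= 152 OR service IN ('freight', 'ground', 'express') → 4111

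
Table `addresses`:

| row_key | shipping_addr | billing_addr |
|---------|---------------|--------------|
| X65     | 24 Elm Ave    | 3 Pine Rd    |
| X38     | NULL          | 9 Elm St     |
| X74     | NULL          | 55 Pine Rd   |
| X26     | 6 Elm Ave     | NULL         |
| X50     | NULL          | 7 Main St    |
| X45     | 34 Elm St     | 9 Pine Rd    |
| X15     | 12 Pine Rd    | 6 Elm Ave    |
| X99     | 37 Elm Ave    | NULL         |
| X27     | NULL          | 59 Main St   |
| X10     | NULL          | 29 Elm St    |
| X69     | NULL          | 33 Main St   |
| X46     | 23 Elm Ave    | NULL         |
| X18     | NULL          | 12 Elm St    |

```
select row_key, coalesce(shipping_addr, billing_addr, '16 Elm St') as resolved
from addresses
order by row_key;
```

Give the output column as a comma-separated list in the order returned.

row_key=X10: shipping_addr=NULL, billing_addr=29 Elm St → 29 Elm St
row_key=X15: shipping_addr=12 Pine Rd → 12 Pine Rd
row_key=X18: shipping_addr=NULL, billing_addr=12 Elm St → 12 Elm St
row_key=X26: shipping_addr=6 Elm Ave → 6 Elm Ave
row_key=X27: shipping_addr=NULL, billing_addr=59 Main St → 59 Main St
row_key=X38: shipping_addr=NULL, billing_addr=9 Elm St → 9 Elm St
row_key=X45: shipping_addr=34 Elm St → 34 Elm St
row_key=X46: shipping_addr=23 Elm Ave → 23 Elm Ave
row_key=X50: shipping_addr=NULL, billing_addr=7 Main St → 7 Main St
row_key=X65: shipping_addr=24 Elm Ave → 24 Elm Ave
row_key=X69: shipping_addr=NULL, billing_addr=33 Main St → 33 Main St
row_key=X74: shipping_addr=NULL, billing_addr=55 Pine Rd → 55 Pine Rd
row_key=X99: shipping_addr=37 Elm Ave → 37 Elm Ave

29 Elm St, 12 Pine Rd, 12 Elm St, 6 Elm Ave, 59 Main St, 9 Elm St, 34 Elm St, 23 Elm Ave, 7 Main St, 24 Elm Ave, 33 Main St, 55 Pine Rd, 37 Elm Ave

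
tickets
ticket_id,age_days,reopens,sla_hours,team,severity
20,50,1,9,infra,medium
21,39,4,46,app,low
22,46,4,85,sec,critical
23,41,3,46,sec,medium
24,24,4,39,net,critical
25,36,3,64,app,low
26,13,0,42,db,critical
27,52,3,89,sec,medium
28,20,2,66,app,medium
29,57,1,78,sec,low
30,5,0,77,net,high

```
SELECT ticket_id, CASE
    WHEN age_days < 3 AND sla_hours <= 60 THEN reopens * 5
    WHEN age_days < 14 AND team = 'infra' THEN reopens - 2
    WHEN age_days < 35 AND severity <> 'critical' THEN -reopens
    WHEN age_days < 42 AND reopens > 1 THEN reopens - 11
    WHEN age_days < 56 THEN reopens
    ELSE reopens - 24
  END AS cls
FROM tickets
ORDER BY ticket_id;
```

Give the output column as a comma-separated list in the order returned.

ticket_id=20: age_days < 56 → 1
ticket_id=21: age_days < 42 AND reopens > 1 → -7
ticket_id=22: age_days < 56 → 4
ticket_id=23: age_days < 42 AND reopens > 1 → -8
ticket_id=24: age_days < 42 AND reopens > 1 → -7
ticket_id=25: age_days < 42 AND reopens > 1 → -8
ticket_id=26: age_days < 56 → 0
ticket_id=27: age_days < 56 → 3
ticket_id=28: age_days < 35 AND severity <> 'critical' → -2
ticket_id=29: ELSE → -23
ticket_id=30: age_days < 35 AND severity <> 'critical' → 0

1, -7, 4, -8, -7, -8, 0, 3, -2, -23, 0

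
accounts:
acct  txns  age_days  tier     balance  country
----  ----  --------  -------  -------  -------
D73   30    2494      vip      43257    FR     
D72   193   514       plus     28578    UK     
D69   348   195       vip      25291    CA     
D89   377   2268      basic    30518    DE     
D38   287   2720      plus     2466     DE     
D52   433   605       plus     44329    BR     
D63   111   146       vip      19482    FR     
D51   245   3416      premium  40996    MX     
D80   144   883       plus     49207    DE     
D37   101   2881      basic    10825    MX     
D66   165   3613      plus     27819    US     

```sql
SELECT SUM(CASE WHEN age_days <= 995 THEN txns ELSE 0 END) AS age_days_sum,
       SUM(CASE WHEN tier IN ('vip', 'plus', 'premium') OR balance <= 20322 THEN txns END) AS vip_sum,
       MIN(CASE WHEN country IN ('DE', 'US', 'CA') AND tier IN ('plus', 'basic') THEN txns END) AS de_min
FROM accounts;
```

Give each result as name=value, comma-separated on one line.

age_days_sum=1229, vip_sum=2057, de_min=144

[age_days_sum: age_days <= 995]
acct=D73: ✗
acct=D72: ✓ → 193
acct=D69: ✓ → 348
acct=D89: ✗
acct=D38: ✗
acct=D52: ✓ → 433
acct=D63: ✓ → 111
acct=D51: ✗
acct=D80: ✓ → 144
acct=D37: ✗
acct=D66: ✗
age_days_sum = 193 + 348 + 433 + 111 + 144 = 1229
—
[vip_sum: tier IN ('vip', 'plus', 'premium') OR balance <= 20322]
acct=D73: ✓ → 30
acct=D72: ✓ → 193
acct=D69: ✓ → 348
acct=D89: ✗
acct=D38: ✓ → 287
acct=D52: ✓ → 433
acct=D63: ✓ → 111
acct=D51: ✓ → 245
acct=D80: ✓ → 144
acct=D37: ✓ → 101
acct=D66: ✓ → 165
vip_sum = 30 + 193 + 348 + 287 + 433 + 111 + 245 + 144 + 101 + 165 = 2057
—
[de_min: country IN ('DE', 'US', 'CA') AND tier IN ('plus', 'basic')]
acct=D73: ✗
acct=D72: ✗
acct=D69: ✗
acct=D89: ✓ → 377
acct=D38: ✓ → 287
acct=D52: ✗
acct=D63: ✗
acct=D51: ✗
acct=D80: ✓ → 144
acct=D37: ✗
acct=D66: ✓ → 165
de_min = MIN(377, 287, 144, 165) = 144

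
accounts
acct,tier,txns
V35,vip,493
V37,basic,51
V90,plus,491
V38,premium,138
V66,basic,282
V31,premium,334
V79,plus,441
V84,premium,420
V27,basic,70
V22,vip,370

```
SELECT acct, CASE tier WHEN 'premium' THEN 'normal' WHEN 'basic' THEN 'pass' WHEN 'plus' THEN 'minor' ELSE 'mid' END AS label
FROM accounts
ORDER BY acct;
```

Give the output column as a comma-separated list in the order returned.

acct=V22: ELSE → mid
acct=V27: tier='basic' → pass
acct=V31: tier='premium' → normal
acct=V35: ELSE → mid
acct=V37: tier='basic' → pass
acct=V38: tier='premium' → normal
acct=V66: tier='basic' → pass
acct=V79: tier='plus' → minor
acct=V84: tier='premium' → normal
acct=V90: tier='plus' → minor

mid, pass, normal, mid, pass, normal, pass, minor, normal, minor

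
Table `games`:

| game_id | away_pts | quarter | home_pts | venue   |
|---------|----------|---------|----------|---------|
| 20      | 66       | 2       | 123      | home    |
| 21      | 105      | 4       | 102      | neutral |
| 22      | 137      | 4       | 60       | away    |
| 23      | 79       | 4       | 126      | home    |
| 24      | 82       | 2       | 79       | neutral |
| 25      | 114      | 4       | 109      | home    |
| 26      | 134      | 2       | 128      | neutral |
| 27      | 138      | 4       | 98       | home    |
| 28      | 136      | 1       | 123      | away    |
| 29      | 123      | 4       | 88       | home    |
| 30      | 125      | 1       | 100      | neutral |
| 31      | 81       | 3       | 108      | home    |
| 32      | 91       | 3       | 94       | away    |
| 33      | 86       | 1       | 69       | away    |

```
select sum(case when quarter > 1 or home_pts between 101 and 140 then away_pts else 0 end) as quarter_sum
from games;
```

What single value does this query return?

1286

game_id=20: ✓ → 66
game_id=21: ✓ → 105
game_id=22: ✓ → 137
game_id=23: ✓ → 79
game_id=24: ✓ → 82
game_id=25: ✓ → 114
game_id=26: ✓ → 134
game_id=27: ✓ → 138
game_id=28: ✓ → 136
game_id=29: ✓ → 123
game_id=30: ✗
game_id=31: ✓ → 81
game_id=32: ✓ → 91
game_id=33: ✗
quarter_sum = 66 + 105 + 137 + 79 + 82 + 114 + 134 + 138 + 136 + 123 + 81 + 91 = 1286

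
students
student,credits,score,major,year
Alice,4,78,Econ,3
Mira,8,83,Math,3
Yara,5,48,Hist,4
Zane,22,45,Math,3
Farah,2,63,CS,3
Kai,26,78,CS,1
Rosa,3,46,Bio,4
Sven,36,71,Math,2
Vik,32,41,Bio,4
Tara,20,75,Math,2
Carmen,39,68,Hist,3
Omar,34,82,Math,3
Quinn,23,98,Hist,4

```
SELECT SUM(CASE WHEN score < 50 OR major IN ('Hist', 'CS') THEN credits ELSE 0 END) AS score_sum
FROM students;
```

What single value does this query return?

student=Alice: ✗
student=Mira: ✗
student=Yara: ✓ → 5
student=Zane: ✓ → 22
student=Farah: ✓ → 2
student=Kai: ✓ → 26
student=Rosa: ✓ → 3
student=Sven: ✗
student=Vik: ✓ → 32
student=Tara: ✗
student=Carmen: ✓ → 39
student=Omar: ✗
student=Quinn: ✓ → 23
score_sum = 5 + 22 + 2 + 26 + 3 + 32 + 39 + 23 = 152

152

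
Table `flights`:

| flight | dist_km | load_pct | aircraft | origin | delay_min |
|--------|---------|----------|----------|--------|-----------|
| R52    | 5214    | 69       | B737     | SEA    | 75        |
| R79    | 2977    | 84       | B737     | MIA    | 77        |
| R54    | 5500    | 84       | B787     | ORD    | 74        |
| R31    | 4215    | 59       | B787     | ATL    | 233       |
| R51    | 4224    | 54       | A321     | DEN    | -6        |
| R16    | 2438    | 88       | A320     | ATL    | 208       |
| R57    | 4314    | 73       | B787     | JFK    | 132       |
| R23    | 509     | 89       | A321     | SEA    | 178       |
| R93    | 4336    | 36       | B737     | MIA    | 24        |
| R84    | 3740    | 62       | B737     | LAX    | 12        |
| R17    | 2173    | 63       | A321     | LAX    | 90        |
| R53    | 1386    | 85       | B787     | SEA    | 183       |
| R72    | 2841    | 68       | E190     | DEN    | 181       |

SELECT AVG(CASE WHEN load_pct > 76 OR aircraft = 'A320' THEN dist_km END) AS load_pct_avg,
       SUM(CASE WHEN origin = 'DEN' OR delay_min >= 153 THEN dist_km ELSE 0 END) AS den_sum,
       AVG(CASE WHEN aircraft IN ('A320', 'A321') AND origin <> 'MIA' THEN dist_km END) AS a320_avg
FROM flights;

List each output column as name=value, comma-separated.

load_pct_avg=2562, den_sum=15613, a320_avg=2336

[load_pct_avg: load_pct > 76 OR aircraft = 'A320']
flight=R52: ✗
flight=R79: ✓ → 2977
flight=R54: ✓ → 5500
flight=R31: ✗
flight=R51: ✗
flight=R16: ✓ → 2438
flight=R57: ✗
flight=R23: ✓ → 509
flight=R93: ✗
flight=R84: ✗
flight=R17: ✗
flight=R53: ✓ → 1386
flight=R72: ✗
load_pct_avg = (2977 + 5500 + 2438 + 509 + 1386) / 5 = 2562
—
[den_sum: origin = 'DEN' OR delay_min >= 153]
flight=R52: ✗
flight=R79: ✗
flight=R54: ✗
flight=R31: ✓ → 4215
flight=R51: ✓ → 4224
flight=R16: ✓ → 2438
flight=R57: ✗
flight=R23: ✓ → 509
flight=R93: ✗
flight=R84: ✗
flight=R17: ✗
flight=R53: ✓ → 1386
flight=R72: ✓ → 2841
den_sum = 4215 + 4224 + 2438 + 509 + 1386 + 2841 = 15613
—
[a320_avg: aircraft IN ('A320', 'A321') AND origin <> 'MIA']
flight=R52: ✗
flight=R79: ✗
flight=R54: ✗
flight=R31: ✗
flight=R51: ✓ → 4224
flight=R16: ✓ → 2438
flight=R57: ✗
flight=R23: ✓ → 509
flight=R93: ✗
flight=R84: ✗
flight=R17: ✓ → 2173
flight=R53: ✗
flight=R72: ✗
a320_avg = (4224 + 2438 + 509 + 2173) / 4 = 2336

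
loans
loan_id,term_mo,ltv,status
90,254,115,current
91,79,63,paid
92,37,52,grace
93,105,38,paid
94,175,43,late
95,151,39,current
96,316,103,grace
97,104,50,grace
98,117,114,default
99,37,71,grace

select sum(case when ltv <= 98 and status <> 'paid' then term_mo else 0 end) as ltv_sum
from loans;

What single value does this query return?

504

loan_id=90: ✗
loan_id=91: ✗
loan_id=92: ✓ → 37
loan_id=93: ✗
loan_id=94: ✓ → 175
loan_id=95: ✓ → 151
loan_id=96: ✗
loan_id=97: ✓ → 104
loan_id=98: ✗
loan_id=99: ✓ → 37
ltv_sum = 37 + 175 + 151 + 104 + 37 = 504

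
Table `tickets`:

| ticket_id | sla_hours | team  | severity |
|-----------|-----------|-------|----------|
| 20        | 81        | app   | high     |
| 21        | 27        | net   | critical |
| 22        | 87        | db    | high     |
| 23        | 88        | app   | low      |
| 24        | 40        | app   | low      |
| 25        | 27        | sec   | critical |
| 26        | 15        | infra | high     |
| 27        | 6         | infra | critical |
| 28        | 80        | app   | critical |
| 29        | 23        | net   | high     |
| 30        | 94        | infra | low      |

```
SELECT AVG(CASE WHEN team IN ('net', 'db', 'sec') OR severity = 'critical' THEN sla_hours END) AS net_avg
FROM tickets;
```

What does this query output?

ticket_id=20: ✗
ticket_id=21: ✓ → 27
ticket_id=22: ✓ → 87
ticket_id=23: ✗
ticket_id=24: ✗
ticket_id=25: ✓ → 27
ticket_id=26: ✗
ticket_id=27: ✓ → 6
ticket_id=28: ✓ → 80
ticket_id=29: ✓ → 23
ticket_id=30: ✗
net_avg = (27 + 87 + 27 + 6 + 80 + 23) / 6 = 41.6666666667

41.6666666667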